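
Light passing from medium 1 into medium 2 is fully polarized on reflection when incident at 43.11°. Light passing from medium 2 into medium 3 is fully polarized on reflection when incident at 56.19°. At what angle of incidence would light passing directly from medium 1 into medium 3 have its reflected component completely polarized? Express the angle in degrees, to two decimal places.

θ_B ≈ 54.42°

Each Brewster angle gives a ratio: n₂/n₁ = tan 43.11° = 0.9361, n₃/n₂ = tan 56.19° = 1.4932.
So n₃/n₁ = (n₂/n₁)(n₃/n₂) = 0.9361 × 1.4932 = 1.3978.
θ_B(1→3) = arctan(1.3978) = 54.42°.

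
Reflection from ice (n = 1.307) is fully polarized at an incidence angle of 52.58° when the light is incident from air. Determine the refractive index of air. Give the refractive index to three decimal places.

n ≈ 1.000

At Brewster's angle, tan θ_B = n₂/n₁ with n₁ on the incident side (air) and n₂ on the transmitted side (ice).
n₁ = n₂ / tan θ_B = 1.307 / tan 52.58° = 1.000.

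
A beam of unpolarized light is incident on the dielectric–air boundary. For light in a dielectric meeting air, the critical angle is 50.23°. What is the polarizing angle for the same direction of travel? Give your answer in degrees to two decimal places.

θ_B ≈ 37.55°

n₂/n₁ = sin θ_c = sin 50.23° = 0.7686.
tan θ_B equals the same ratio, so θ_B = arctan(0.7686) = 37.55°.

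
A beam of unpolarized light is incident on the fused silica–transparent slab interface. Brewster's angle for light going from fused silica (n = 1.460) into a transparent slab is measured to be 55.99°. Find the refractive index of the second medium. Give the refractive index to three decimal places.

n ≈ 2.164

At Brewster's angle, tan θ_B = n₂/n₁ with n₁ on the incident side (fused silica) and n₂ on the transmitted side (a transparent slab).
n₂ = n₁ tan θ_B = 1.460 × tan 55.99° = 2.164.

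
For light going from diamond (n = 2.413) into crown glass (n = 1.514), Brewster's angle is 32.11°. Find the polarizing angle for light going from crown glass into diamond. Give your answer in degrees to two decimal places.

θ_B' ≈ 57.89°

The two Brewster angles are complementary: θ_B' = 90° − θ_B = 90° − 32.11° = 57.89°.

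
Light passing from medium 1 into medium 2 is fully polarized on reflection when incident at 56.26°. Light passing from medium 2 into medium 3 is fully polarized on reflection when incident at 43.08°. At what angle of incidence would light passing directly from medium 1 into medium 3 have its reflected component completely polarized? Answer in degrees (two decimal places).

n₂/n₁ = tan 56.26° = 1.4972 and n₃/n₂ = tan 43.08° = 0.9351.
So n₃/n₁ = (n₂/n₁)(n₃/n₂) = 1.4972 × 0.9351 = 1.4000.
θ_B(1→3) = arctan(1.4000) = 54.46°.

θ_B ≈ 54.46°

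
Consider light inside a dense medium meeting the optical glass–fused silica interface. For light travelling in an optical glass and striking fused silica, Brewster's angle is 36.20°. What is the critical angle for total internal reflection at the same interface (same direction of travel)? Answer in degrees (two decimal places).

θ_c ≈ 47.05°

tan θ_B = n₂/n₁ = tan 36.20° = 0.7319.
Total internal reflection: sin θ_c = n₂/n₁ = 0.7319.
θ_c = arcsin(0.7319) = 47.05°.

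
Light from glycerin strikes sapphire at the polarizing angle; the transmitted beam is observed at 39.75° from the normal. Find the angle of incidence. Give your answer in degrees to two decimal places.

Since the reflected and refracted rays are at right angles at the polarizing angle, θ_B + θ_t = 90°.
θ_B = 90° − 39.75° = 50.25°.

θ_B ≈ 50.25°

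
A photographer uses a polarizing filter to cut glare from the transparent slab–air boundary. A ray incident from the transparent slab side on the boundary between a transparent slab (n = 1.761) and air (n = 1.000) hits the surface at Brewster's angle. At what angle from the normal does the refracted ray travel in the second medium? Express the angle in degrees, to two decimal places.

θ_t ≈ 60.41°

θ_B = arctan(n₂/n₁) = arctan(1.000/1.761) = 29.59°.
At Brewster's angle the reflected and refracted rays are perpendicular, so θ_t = 90° − θ_B = 90° − 29.59° = 60.41°.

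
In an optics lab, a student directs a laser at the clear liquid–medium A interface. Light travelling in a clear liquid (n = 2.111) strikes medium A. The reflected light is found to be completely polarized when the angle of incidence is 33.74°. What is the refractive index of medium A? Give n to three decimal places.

Full polarization of the reflected beam means tan θ_B = n₂/n₁, where n₁ is the incident medium (a clear liquid).
n₂ = n₁ tan θ_B = 2.111 × tan 33.74° = 1.410.

n ≈ 1.410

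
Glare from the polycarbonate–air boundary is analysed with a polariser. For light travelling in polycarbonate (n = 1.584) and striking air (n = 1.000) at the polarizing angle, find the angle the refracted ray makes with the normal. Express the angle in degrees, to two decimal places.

tan θ_B = n₂/n₁ = 1.000/1.584 = 0.6313, so θ_B = 32.26°.
At Brewster's angle the reflected and refracted rays are perpendicular, so θ_t = 90° − θ_B = 90° − 32.26° = 57.74°.

θ_t ≈ 57.74°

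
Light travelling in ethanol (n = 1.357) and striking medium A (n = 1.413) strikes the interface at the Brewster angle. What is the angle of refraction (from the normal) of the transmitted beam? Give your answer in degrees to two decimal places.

First find Brewster's angle: tan θ_B = 1.413/1.357 = 1.0413, giving θ_B = 46.16°.
The refracted ray is perpendicular to the reflected ray, so θ_t = 90° − θ_B = 43.84°.

θ_t ≈ 43.84°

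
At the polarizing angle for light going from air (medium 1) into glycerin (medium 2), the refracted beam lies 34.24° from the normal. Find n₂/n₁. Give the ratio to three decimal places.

n₂/n₁ ≈ 1.469

At Brewster incidence θ_B = 90° − θ_t = 90° − 34.24° = 55.76°.
tan θ_B = n₂/n₁, so n₂/n₁ = tan 55.76° = 1.469.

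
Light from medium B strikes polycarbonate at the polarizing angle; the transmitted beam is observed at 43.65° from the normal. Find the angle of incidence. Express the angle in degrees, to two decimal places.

Brewster's condition makes the reflected and refracted beams perpendicular: θ_B + θ_t = 90°.
So θ_B = 90° − θ_t = 90° − 43.65° = 46.35°.

θ_B ≈ 46.35°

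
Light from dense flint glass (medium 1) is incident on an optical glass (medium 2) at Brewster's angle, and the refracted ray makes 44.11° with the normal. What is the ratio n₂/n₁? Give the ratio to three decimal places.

θ_B + θ_t = 90°, so θ_B = 90° − 44.11° = 45.89°.
tan θ_B = n₂/n₁, so n₂/n₁ = tan 45.89° = 1.032.

n₂/n₁ ≈ 1.032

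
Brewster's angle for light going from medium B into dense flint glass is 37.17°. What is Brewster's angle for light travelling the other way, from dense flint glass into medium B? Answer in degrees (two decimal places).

The two Brewster angles are complementary: θ_B' = 90° − θ_B = 90° − 37.17° = 52.83°.

θ_B' ≈ 52.83°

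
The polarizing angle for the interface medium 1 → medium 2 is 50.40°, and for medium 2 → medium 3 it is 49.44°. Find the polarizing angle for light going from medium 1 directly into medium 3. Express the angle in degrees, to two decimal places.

θ_B ≈ 54.70°

n₂/n₁ = tan 50.40° = 1.2088 and n₃/n₂ = tan 49.44° = 1.1684.
So n₃/n₁ = (n₂/n₁)(n₃/n₂) = 1.2088 × 1.1684 = 1.4123.
θ_B(1→3) = arctan(1.4123) = 54.70°.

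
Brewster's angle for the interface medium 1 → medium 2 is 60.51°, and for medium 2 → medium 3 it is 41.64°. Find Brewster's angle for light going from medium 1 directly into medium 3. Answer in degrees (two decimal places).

θ_B ≈ 57.54°

tan θ_B(1→2) = n₂/n₁ = tan 60.51° = 1.7682.
tan θ_B(2→3) = n₃/n₂ = tan 41.64° = 0.8891.
n₃/n₁ = 1.5721. Then tan θ_B(1→3) = n₃/n₁, so θ_B(1→3) = arctan(1.5721) = 57.54°.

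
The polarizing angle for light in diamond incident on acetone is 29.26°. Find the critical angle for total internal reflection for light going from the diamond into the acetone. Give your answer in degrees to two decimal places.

From Brewster, n₂/n₁ = tan θ_B = tan 29.26° = 0.5603.
Then sin θ_c = n₂/n₁ = 0.5603, so θ_c = arcsin 0.5603 = 34.07°.

θ_c ≈ 34.07°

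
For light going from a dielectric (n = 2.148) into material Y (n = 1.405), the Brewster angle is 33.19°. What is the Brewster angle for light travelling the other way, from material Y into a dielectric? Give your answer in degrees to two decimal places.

θ_B' ≈ 56.81°

Reversing the direction swaps n₁ and n₂, so tan θ_B' = 1/tan θ_B and θ_B' = 90° − θ_B.
Hence θ_B' = 90° − 33.19° = 56.81°.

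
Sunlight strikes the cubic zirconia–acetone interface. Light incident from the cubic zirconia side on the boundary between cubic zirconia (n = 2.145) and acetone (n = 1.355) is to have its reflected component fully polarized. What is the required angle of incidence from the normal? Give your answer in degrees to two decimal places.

The reflected p-component vanishes when tan θ_B = n₂/n₁.
Here n₂/n₁ = 1.355/2.145 = 0.6317, and Brewster's law gives tan θ_B = n₂/n₁.
So θ_B = arctan 0.6317 = 32.28°.

θ_B ≈ 32.28°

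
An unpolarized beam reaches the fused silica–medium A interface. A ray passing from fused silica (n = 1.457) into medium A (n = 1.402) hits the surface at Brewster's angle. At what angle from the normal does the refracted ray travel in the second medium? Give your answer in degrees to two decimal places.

θ_t ≈ 46.10°

First find Brewster's angle: tan θ_B = 1.402/1.457 = 0.9623, giving θ_B = 43.90°.
The refracted ray is perpendicular to the reflected ray, so θ_t = 90° − θ_B = 46.10°.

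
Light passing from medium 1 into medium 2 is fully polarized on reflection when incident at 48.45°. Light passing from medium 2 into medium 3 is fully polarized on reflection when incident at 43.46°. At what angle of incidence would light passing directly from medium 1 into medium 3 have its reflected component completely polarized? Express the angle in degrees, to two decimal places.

θ_B ≈ 46.92°

Each Brewster angle gives a ratio: n₂/n₁ = tan 48.45° = 1.1283, n₃/n₂ = tan 43.46° = 0.9476.
Multiplying, n₃/n₁ = 1.1283 × 0.9476 = 1.0692, and θ_B(1→3) = arctan 1.0692 = 46.92°.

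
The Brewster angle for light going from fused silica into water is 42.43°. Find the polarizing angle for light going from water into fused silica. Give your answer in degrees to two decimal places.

θ_B' ≈ 47.57°

Reversing the direction swaps n₁ and n₂, so tan θ_B' = 1/tan θ_B and θ_B' = 90° − θ_B.
Hence θ_B' = 90° − 42.43° = 47.57°.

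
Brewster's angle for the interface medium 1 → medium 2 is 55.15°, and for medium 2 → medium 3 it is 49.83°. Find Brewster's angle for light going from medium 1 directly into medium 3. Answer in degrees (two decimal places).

θ_B ≈ 59.55°

Each Brewster angle gives a ratio: n₂/n₁ = tan 55.15° = 1.4361, n₃/n₂ = tan 49.83° = 1.1846.
Multiplying, n₃/n₁ = 1.4361 × 1.1846 = 1.7012, and θ_B(1→3) = arctan 1.7012 = 59.55°.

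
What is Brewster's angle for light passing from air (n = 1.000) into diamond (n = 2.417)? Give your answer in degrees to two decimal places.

At Brewster's angle the reflected and refracted rays are perpendicular, which with Snell's law gives tan θ_B = n₂/n₁.
tan θ_B = n₂/n₁ = 2.417/1.000 = 2.4170. Taking the arctangent, θ_B = 67.52°.

θ_B ≈ 67.52°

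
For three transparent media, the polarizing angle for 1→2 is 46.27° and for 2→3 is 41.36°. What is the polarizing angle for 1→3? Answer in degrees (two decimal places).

θ_B ≈ 42.62°

Each Brewster angle gives a ratio: n₂/n₁ = tan 46.27° = 1.0453, n₃/n₂ = tan 41.36° = 0.8804.
Multiplying, n₃/n₁ = 1.0453 × 0.8804 = 0.9203, and θ_B(1→3) = arctan 0.9203 = 42.62°.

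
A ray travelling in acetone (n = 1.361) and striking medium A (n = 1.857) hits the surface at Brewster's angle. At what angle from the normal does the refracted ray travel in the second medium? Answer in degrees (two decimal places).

θ_B = arctan(n₂/n₁) = arctan(1.857/1.361) = 53.76°.
At Brewster's angle the reflected and refracted rays are perpendicular, so θ_t = 90° − θ_B = 90° − 53.76° = 36.24°.

θ_t ≈ 36.24°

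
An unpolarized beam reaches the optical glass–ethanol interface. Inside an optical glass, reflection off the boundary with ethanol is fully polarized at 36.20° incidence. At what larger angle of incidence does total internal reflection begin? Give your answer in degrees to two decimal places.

θ_c ≈ 47.05°

tan θ_B = n₂/n₁ = tan 36.20° = 0.7319.
Total internal reflection: sin θ_c = n₂/n₁ = 0.7319.
θ_c = arcsin(0.7319) = 47.05°.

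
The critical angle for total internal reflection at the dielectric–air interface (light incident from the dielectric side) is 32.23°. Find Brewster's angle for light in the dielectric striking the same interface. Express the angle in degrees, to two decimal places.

sin θ_c = n₂/n₁, so n₂/n₁ = sin 32.23° = 0.5333.
Brewster: tan θ_B = n₂/n₁ = 0.5333.
θ_B = arctan(0.5333) = 28.07°.

θ_B ≈ 28.07°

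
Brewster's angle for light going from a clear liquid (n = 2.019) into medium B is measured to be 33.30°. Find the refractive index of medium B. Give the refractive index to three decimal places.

Full polarization of the reflected beam means tan θ_B = n₂/n₁, where n₁ is the incident medium (a clear liquid).
n₂ = n₁ tan θ_B = 2.019 × tan 33.30° = 1.326.

n ≈ 1.326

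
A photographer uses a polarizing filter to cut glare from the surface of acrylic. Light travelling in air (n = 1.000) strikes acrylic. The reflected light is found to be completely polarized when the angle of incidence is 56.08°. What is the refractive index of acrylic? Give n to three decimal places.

Brewster's law: tan θ_B = n₂/n₁ (light incident in air, refracted into acrylic).
n₂ = n₁ tan θ_B = 1.000 × tan 56.08° = 1.487.

n ≈ 1.487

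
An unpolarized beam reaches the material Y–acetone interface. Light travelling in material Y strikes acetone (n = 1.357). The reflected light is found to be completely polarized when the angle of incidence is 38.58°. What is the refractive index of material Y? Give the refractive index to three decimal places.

n ≈ 1.701

At Brewster's angle, tan θ_B = n₂/n₁ with n₁ on the incident side (material Y) and n₂ on the transmitted side (acetone).
n₁ = n₂ / tan θ_B = 1.357 / tan 38.58° = 1.701.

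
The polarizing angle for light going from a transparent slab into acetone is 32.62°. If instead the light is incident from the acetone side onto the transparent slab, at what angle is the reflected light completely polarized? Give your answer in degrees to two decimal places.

θ_B' ≈ 57.38°

tan θ_B' = n₁/n₂ = 1/tan θ_B, so θ_B' = 90° − θ_B.
θ_B' = 90° − 32.62° = 57.38°.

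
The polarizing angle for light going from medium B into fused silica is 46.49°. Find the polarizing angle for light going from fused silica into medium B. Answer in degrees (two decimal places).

Reversing the direction swaps n₁ and n₂, so tan θ_B' = 1/tan θ_B and θ_B' = 90° − θ_B.
Hence θ_B' = 90° − 46.49° = 43.51°.

θ_B' ≈ 43.51°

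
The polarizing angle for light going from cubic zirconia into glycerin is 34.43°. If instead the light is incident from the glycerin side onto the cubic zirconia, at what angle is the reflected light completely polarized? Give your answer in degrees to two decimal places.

Reversing the direction swaps n₁ and n₂, so tan θ_B' = 1/tan θ_B and θ_B' = 90° − θ_B.
Hence θ_B' = 90° − 34.43° = 55.57°.

θ_B' ≈ 55.57°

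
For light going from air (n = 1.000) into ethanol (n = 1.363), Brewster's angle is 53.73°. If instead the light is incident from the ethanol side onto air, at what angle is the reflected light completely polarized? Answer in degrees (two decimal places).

θ_B' ≈ 36.27°

The two Brewster angles are complementary: θ_B' = 90° − θ_B = 90° − 53.73° = 36.27°.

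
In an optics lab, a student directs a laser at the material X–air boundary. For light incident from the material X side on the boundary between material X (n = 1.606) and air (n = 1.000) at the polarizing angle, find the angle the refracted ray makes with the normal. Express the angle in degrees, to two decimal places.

θ_t ≈ 58.09°

First find Brewster's angle: tan θ_B = 1.000/1.606 = 0.6227, giving θ_B = 31.91°.
Since θ_B + θ_t = 90° at Brewster incidence, θ_t = 90° − 31.91° = 58.09°.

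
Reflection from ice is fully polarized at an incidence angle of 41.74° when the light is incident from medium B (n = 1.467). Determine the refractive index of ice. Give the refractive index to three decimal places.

Full polarization of the reflected beam means tan θ_B = n₂/n₁, where n₁ is the incident medium (medium B).
n₂ = n₁ tan θ_B = 1.467 × tan 41.74° = 1.309.

n ≈ 1.309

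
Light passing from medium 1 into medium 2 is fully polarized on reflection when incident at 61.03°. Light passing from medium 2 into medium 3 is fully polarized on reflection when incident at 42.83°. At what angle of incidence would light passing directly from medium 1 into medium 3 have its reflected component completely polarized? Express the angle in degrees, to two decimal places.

Each Brewster angle gives a ratio: n₂/n₁ = tan 61.03° = 1.8063, n₃/n₂ = tan 42.83° = 0.9270.
n₃/n₁ = 1.6744. Then tan θ_B(1→3) = n₃/n₁, so θ_B(1→3) = arctan(1.6744) = 59.15°.

θ_B ≈ 59.15°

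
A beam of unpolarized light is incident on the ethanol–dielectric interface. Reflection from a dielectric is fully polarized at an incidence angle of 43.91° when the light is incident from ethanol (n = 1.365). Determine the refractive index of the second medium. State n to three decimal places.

Brewster's law: tan θ_B = n₂/n₁ (light incident in ethanol, refracted into a dielectric).
n₂ = n₁ tan θ_B = 1.365 × tan 43.91° = 1.314.

n ≈ 1.314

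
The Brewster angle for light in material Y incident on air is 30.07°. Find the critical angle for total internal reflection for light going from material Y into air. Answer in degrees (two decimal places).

From Brewster, n₂/n₁ = tan θ_B = tan 30.07° = 0.5790.
Then sin θ_c = n₂/n₁ = 0.5790, so θ_c = arcsin 0.5790 = 35.38°.

θ_c ≈ 35.38°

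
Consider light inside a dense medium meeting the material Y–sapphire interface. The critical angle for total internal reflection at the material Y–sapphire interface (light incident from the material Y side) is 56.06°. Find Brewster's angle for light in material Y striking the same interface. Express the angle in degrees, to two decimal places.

sin θ_c = n₂/n₁, so n₂/n₁ = sin 56.06° = 0.8296.
Brewster: tan θ_B = n₂/n₁ = 0.8296.
θ_B = arctan(0.8296) = 39.68°.

θ_B ≈ 39.68°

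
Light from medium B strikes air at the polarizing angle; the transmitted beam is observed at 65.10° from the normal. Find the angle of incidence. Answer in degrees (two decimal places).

θ_B ≈ 24.90°

Since the reflected and refracted rays are at right angles at the polarizing angle, θ_B + θ_t = 90°.
So θ_B = 90° − θ_t = 90° − 65.10° = 24.90°.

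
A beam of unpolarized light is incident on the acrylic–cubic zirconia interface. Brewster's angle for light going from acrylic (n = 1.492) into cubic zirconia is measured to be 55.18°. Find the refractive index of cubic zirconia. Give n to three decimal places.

n ≈ 2.145

Brewster's law: tan θ_B = n₂/n₁ (light incident in acrylic, refracted into cubic zirconia).
n₂ = n₁ tan θ_B = 1.492 × tan 55.18° = 2.145.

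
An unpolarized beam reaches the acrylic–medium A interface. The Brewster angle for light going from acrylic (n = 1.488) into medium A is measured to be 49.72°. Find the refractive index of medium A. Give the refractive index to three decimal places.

n ≈ 1.756

At the Brewster angle, tan θ_B = n₂/n₁ with n₁ on the incident side (acrylic) and n₂ on the transmitted side (medium A).
n₂ = n₁ tan θ_B = 1.488 × tan 49.72° = 1.756.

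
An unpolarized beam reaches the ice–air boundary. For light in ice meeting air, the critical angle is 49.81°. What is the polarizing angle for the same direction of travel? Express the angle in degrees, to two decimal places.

θ_B ≈ 37.38°

At the critical angle sin θ_c = n₂/n₁, giving n₂/n₁ = sin 49.81° = 0.7639.
Then tan θ_B = n₂/n₁ = 0.7639, so θ_B = arctan 0.7639 = 37.38°.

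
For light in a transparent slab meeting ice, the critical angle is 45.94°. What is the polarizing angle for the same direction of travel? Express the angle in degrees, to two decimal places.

θ_B ≈ 35.70°

sin θ_c = n₂/n₁, so n₂/n₁ = sin 45.94° = 0.7186.
Brewster: tan θ_B = n₂/n₁ = 0.7186.
θ_B = arctan(0.7186) = 35.70°.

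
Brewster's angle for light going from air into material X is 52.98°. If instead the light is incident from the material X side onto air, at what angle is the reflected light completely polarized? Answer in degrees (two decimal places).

θ_B' ≈ 37.02°

tan θ_B' = n₁/n₂ = 1/tan θ_B, so θ_B' = 90° − θ_B.
θ_B' = 90° − 52.98° = 37.02°.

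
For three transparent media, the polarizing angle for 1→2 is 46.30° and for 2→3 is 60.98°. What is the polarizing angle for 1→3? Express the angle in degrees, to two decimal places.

Each Brewster angle gives a ratio: n₂/n₁ = tan 46.30° = 1.0464, n₃/n₂ = tan 60.98° = 1.8026.
So n₃/n₁ = (n₂/n₁)(n₃/n₂) = 1.0464 × 1.8026 = 1.8863.
θ_B(1→3) = arctan(1.8863) = 62.07°.

θ_B ≈ 62.07°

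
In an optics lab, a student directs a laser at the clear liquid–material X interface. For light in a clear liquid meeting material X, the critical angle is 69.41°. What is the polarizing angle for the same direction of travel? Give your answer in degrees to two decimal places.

sin θ_c = n₂/n₁, so n₂/n₁ = sin 69.41° = 0.9361.
Brewster: tan θ_B = n₂/n₁ = 0.9361.
θ_B = arctan(0.9361) = 43.11°.

θ_B ≈ 43.11°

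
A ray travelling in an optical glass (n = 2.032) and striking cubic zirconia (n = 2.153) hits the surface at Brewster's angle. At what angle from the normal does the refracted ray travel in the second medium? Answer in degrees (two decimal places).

tan θ_B = n₂/n₁ = 2.153/2.032 = 1.0595, so θ_B = 46.66°.
Since θ_B + θ_t = 90° at Brewster incidence, θ_t = 90° − 46.66° = 43.34°.

θ_t ≈ 43.34°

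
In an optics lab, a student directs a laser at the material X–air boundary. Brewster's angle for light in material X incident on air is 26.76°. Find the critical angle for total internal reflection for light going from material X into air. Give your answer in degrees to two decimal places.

θ_c ≈ 30.28°

From Brewster, n₂/n₁ = tan θ_B = tan 26.76° = 0.5043.
Then sin θ_c = n₂/n₁ = 0.5043, so θ_c = arcsin 0.5043 = 30.28°.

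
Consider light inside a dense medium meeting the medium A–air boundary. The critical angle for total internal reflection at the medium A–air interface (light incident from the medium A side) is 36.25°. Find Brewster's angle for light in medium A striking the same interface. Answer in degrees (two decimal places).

θ_B ≈ 30.60°

sin θ_c = n₂/n₁, so n₂/n₁ = sin 36.25° = 0.5913.
Brewster: tan θ_B = n₂/n₁ = 0.5913.
θ_B = arctan(0.5913) = 30.60°.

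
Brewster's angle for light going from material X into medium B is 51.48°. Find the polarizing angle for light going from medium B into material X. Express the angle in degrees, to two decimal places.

The two Brewster angles are complementary: θ_B' = 90° − θ_B = 90° − 51.48° = 38.52°.

θ_B' ≈ 38.52°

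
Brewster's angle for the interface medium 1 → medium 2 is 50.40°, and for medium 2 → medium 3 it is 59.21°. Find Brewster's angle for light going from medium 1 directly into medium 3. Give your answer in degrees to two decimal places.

θ_B ≈ 63.76°

Each Brewster angle gives a ratio: n₂/n₁ = tan 50.40° = 1.2088, n₃/n₂ = tan 59.21° = 1.6782.
So n₃/n₁ = (n₂/n₁)(n₃/n₂) = 1.2088 × 1.6782 = 2.0286.
θ_B(1→3) = arctan(2.0286) = 63.76°.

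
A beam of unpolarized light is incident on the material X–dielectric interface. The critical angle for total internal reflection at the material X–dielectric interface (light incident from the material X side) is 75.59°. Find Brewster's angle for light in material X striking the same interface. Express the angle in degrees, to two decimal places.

θ_B ≈ 44.08°

At the critical angle sin θ_c = n₂/n₁, giving n₂/n₁ = sin 75.59° = 0.9685.
Then tan θ_B = n₂/n₁ = 0.9685, so θ_B = arctan 0.9685 = 44.08°.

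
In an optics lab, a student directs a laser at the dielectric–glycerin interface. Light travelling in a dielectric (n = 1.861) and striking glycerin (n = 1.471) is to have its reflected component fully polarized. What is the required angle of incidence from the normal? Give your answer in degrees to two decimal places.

θ_B ≈ 38.32°

Here n₂/n₁ = 1.471/1.861 = 0.7904, and Brewster's law gives tan θ_B = n₂/n₁. Taking the arctangent, θ_B = 38.32°.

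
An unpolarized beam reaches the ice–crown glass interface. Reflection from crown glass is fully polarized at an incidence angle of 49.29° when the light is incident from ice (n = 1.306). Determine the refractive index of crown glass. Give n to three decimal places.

At the Brewster angle, tan θ_B = n₂/n₁ with n₁ on the incident side (ice) and n₂ on the transmitted side (crown glass).
n₂ = n₁ tan θ_B = 1.306 × tan 49.29° = 1.518.

n ≈ 1.518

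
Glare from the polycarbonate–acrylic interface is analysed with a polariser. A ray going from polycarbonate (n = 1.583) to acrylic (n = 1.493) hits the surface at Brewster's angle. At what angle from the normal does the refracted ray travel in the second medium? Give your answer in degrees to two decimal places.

θ_B = arctan(n₂/n₁) = arctan(1.493/1.583) = 43.32°.
The refracted ray is perpendicular to the reflected ray, so θ_t = 90° − θ_B = 46.68°.

θ_t ≈ 46.68°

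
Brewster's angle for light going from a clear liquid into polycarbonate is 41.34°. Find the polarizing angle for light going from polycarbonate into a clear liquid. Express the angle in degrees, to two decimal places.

tan θ_B' = n₁/n₂ = 1/tan θ_B, so θ_B' = 90° − θ_B.
θ_B' = 90° − 41.34° = 48.66°.

θ_B' ≈ 48.66°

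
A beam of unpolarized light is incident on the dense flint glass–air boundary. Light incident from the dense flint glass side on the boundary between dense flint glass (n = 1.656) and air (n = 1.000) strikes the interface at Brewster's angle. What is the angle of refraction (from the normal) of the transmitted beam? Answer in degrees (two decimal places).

θ_B = arctan(n₂/n₁) = arctan(1.000/1.656) = 31.13°.
At Brewster's angle the reflected and refracted rays are perpendicular, so θ_t = 90° − θ_B = 90° − 31.13° = 58.87°.

θ_t ≈ 58.87°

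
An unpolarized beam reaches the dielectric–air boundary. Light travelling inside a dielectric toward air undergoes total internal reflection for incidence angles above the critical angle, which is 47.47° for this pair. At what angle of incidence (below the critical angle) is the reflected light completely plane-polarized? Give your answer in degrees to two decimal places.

θ_B ≈ 36.39°

At the critical angle sin θ_c = n₂/n₁, giving n₂/n₁ = sin 47.47° = 0.7369.
Then tan θ_B = n₂/n₁ = 0.7369, so θ_B = arctan 0.7369 = 36.39°.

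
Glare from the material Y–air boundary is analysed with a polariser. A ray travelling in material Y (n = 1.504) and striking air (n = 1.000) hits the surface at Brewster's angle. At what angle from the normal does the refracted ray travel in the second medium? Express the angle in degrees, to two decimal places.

θ_t ≈ 56.38°

First find Brewster's angle: tan θ_B = 1.000/1.504 = 0.6649, giving θ_B = 33.62°.
The refracted ray is perpendicular to the reflected ray, so θ_t = 90° − θ_B = 56.38°.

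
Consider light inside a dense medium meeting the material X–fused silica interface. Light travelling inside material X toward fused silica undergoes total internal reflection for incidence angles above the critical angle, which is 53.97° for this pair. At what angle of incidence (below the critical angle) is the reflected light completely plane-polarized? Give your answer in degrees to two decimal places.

θ_B ≈ 38.96°

sin θ_c = n₂/n₁, so n₂/n₁ = sin 53.97° = 0.8087.
Brewster: tan θ_B = n₂/n₁ = 0.8087.
θ_B = arctan(0.8087) = 38.96°.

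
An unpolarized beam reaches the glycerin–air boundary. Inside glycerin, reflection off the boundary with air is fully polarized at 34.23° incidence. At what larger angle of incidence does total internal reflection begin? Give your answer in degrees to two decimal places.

θ_c ≈ 42.87°

tan θ_B = n₂/n₁ = tan 34.23° = 0.6804.
Total internal reflection: sin θ_c = n₂/n₁ = 0.6804.
θ_c = arcsin(0.6804) = 42.87°.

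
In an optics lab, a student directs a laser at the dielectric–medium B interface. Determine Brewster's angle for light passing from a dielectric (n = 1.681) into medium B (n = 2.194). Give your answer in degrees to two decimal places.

At Brewster's angle the reflected and refracted rays are perpendicular, which with Snell's law gives tan θ_B = n₂/n₁.
tan θ_B = n₂/n₁ = 2.194/1.681 = 1.3052. Taking the arctangent, θ_B = 52.54°.

θ_B ≈ 52.54°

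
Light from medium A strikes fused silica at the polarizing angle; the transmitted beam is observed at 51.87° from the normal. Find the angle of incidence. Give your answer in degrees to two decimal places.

θ_B ≈ 38.13°

At Brewster's angle the reflected and refracted rays are perpendicular, so θ_B + θ_t = 90°.
θ_B = 90° − 51.87° = 38.13°.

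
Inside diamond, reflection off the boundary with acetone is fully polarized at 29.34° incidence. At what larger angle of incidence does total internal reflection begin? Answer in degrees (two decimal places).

θ_c ≈ 34.20°

n₂/n₁ = tan 29.34° = 0.5621; the critical angle satisfies sin θ_c = n₂/n₁.
θ_c = arcsin(0.5621) = 34.20°.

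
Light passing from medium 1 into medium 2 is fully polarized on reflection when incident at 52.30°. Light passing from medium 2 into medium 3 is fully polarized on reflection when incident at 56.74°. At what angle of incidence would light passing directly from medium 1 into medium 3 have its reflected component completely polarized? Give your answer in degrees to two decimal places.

θ_B ≈ 63.12°

n₂/n₁ = tan 52.30° = 1.2938 and n₃/n₂ = tan 56.74° = 1.5247.
So n₃/n₁ = (n₂/n₁)(n₃/n₂) = 1.2938 × 1.5247 = 1.9727.
θ_B(1→3) = arctan(1.9727) = 63.12°.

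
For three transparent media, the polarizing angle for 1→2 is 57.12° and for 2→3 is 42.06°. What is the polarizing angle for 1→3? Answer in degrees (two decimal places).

tan θ_B(1→2) = n₂/n₁ = tan 57.12° = 1.5469.
tan θ_B(2→3) = n₃/n₂ = tan 42.06° = 0.9023.
Multiplying, n₃/n₁ = 1.5469 × 0.9023 = 1.3958, and θ_B(1→3) = arctan 1.3958 = 54.38°.

θ_B ≈ 54.38°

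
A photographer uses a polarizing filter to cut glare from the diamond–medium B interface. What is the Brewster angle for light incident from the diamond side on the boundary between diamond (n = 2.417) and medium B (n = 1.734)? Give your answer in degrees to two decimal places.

θ_B ≈ 35.66°

The reflected p-component vanishes when tan θ_B = n₂/n₁.
Brewster's condition: tan θ_B = n₂/n₁ = 1.734/2.417 = 0.7174. Taking the arctangent, θ_B = 35.66°.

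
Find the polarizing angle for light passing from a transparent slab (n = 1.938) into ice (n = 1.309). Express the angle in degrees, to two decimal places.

Brewster's condition: tan θ_B = n₂/n₁ = 1.309/1.938 = 0.6754. Taking the arctangent, θ_B = 34.04°.

θ_B ≈ 34.04°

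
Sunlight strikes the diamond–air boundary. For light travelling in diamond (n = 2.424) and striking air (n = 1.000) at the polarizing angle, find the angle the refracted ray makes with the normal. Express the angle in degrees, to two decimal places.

θ_B = arctan(n₂/n₁) = arctan(1.000/2.424) = 22.42°.
Since θ_B + θ_t = 90° at Brewster incidence, θ_t = 90° − 22.42° = 67.58°.

θ_t ≈ 67.58°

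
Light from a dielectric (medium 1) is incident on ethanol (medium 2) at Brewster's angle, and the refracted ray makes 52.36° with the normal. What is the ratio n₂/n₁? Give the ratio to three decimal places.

θ_B + θ_t = 90°, so θ_B = 90° − 52.36° = 37.64°.
tan θ_B = n₂/n₁, so n₂/n₁ = tan 37.64° = 0.771.

n₂/n₁ ≈ 0.771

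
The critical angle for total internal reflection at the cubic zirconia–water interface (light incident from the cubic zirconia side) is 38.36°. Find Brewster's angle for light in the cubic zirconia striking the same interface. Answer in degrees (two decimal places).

At the critical angle sin θ_c = n₂/n₁, giving n₂/n₁ = sin 38.36° = 0.6206.
Then tan θ_B = n₂/n₁ = 0.6206, so θ_B = arctan 0.6206 = 31.82°.

θ_B ≈ 31.82°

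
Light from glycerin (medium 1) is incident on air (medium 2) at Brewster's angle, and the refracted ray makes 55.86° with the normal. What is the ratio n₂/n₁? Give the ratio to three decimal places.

θ_B + θ_t = 90°, so θ_B = 90° − 55.86° = 34.14°.
Then n₂/n₁ = tan θ_B = tan 34.14° = 0.678.

n₂/n₁ ≈ 0.678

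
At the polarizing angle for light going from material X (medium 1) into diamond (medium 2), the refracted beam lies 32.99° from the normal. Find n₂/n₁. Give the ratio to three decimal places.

n₂/n₁ ≈ 1.540

At Brewster incidence θ_B = 90° − θ_t = 90° − 32.99° = 57.01°.
Then n₂/n₁ = tan θ_B = tan 57.01° = 1.540.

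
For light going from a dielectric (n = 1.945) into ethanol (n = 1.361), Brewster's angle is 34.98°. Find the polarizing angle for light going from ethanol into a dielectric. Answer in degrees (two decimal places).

θ_B' ≈ 55.02°

Reversing the direction swaps n₁ and n₂, so tan θ_B' = 1/tan θ_B and θ_B' = 90° − θ_B.
Hence θ_B' = 90° − 34.98° = 55.02°.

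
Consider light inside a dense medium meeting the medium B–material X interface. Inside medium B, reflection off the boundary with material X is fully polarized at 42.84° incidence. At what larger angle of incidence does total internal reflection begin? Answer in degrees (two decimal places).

θ_c ≈ 68.02°

tan θ_B = n₂/n₁ = tan 42.84° = 0.9273.
Total internal reflection: sin θ_c = n₂/n₁ = 0.9273.
θ_c = arcsin(0.9273) = 68.02°.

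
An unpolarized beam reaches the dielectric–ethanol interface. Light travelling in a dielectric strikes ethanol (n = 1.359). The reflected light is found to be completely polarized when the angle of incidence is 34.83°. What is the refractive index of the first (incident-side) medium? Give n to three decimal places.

Brewster's law: tan θ_B = n₂/n₁ (light incident in a dielectric, refracted into ethanol).
n₁ = n₂ / tan θ_B = 1.359 / tan 34.83° = 1.953.

n ≈ 1.953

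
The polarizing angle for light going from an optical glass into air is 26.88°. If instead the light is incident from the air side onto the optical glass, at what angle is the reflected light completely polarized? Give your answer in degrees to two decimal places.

The two Brewster angles are complementary: θ_B' = 90° − θ_B = 90° − 26.88° = 63.12°.

θ_B' ≈ 63.12°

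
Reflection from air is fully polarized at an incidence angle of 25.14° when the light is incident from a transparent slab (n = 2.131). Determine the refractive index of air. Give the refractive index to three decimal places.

n ≈ 1.000

Full polarization of the reflected beam means tan θ_B = n₂/n₁, where n₁ is the incident medium (a transparent slab).
n₂ = n₁ tan θ_B = 2.131 × tan 25.14° = 1.000.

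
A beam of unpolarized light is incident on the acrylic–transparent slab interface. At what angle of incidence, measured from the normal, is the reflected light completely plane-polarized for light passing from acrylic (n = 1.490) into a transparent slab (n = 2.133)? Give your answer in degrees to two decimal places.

tan θ_B = n₂/n₁ = 2.133/1.490 = 1.4315.
θ_B = arctan(1.4315) = 55.06°.

θ_B ≈ 55.06°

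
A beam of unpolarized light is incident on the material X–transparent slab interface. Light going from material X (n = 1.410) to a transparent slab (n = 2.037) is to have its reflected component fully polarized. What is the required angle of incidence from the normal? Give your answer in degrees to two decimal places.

θ_B ≈ 55.31°

At Brewster's angle the reflected and refracted rays are perpendicular, which with Snell's law gives tan θ_B = n₂/n₁.
tan θ_B = n₂/n₁ = 2.037/1.410 = 1.4447. Taking the arctangent, θ_B = 55.31°.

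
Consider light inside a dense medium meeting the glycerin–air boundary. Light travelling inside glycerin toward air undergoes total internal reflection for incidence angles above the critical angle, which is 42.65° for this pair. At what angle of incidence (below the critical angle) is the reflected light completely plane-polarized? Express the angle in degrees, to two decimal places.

θ_B ≈ 34.12°

sin θ_c = n₂/n₁, so n₂/n₁ = sin 42.65° = 0.6775.
Brewster: tan θ_B = n₂/n₁ = 0.6775.
θ_B = arctan(0.6775) = 34.12°.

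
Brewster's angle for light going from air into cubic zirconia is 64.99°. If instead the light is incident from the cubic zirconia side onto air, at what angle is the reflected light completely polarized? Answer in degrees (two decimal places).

θ_B' ≈ 25.01°

Reversing the direction swaps n₁ and n₂, so tan θ_B' = 1/tan θ_B and θ_B' = 90° − θ_B.
Hence θ_B' = 90° − 64.99° = 25.01°.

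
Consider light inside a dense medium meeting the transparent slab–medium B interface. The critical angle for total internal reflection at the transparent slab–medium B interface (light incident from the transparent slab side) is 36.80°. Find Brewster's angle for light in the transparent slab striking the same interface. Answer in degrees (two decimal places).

θ_B ≈ 30.92°

n₂/n₁ = sin θ_c = sin 36.80° = 0.5990.
tan θ_B equals the same ratio, so θ_B = arctan(0.5990) = 30.92°.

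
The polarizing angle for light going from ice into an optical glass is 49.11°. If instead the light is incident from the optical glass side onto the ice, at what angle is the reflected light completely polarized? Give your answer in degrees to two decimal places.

θ_B' ≈ 40.89°

Reversing the direction swaps n₁ and n₂, so tan θ_B' = 1/tan θ_B and θ_B' = 90° − θ_B.
Hence θ_B' = 90° − 49.11° = 40.89°.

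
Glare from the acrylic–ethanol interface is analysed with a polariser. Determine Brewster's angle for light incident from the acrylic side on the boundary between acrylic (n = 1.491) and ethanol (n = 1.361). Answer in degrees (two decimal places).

θ_B ≈ 42.39°

Brewster's condition: tan θ_B = n₂/n₁ = 1.361/1.491 = 0.9128.
θ_B = arctan(0.9128) = 42.39°.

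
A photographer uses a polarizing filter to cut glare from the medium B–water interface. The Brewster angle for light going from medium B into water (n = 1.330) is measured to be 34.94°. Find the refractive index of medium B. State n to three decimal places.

Brewster's law: tan θ_B = n₂/n₁ (light incident in medium B, refracted into water).
n₁ = n₂ / tan θ_B = 1.330 / tan 34.94° = 1.904.

n ≈ 1.904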